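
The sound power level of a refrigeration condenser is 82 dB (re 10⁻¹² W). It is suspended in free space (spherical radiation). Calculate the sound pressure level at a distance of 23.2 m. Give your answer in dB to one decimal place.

L_p = L_w − 10·log₁₀(4π·r²) with r = 23.2 m.
4π·r² = 6764 m², 10·log₁₀ of that is 38.302 dB.
L_p = 82 − 38.302 = 43.70 dB.

43.7 dB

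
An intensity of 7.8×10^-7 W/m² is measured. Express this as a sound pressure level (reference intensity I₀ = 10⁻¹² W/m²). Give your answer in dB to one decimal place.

58.9 dB

L = 10·log₁₀(I/I₀) = 10·log₁₀(7.8×10^-7/10⁻¹²) = 10·log₁₀(7.8×10^5).
L = 10·(0.8921 + 5) = 58.92 dB.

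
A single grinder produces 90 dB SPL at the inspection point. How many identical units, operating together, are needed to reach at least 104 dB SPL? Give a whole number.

26

Need L₁ + 10·log₁₀ N ≥ 104, i.e. log₁₀ N ≥ 1.40.
N ≥ 10^(14.0/10) = 25.119, so N = 26.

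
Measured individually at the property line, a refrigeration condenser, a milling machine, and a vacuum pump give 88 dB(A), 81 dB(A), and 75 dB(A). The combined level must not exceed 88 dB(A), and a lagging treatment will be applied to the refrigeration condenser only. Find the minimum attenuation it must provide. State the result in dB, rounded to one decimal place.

Everything except the refrigeration condenser sums to 10^(81/10) + 10^(75/10) = 1.575e+08 in linear terms, 81.97 dB(A).
The limit corresponds to 10^(88/10) = 6.310e+08; subtracting the fixed part leaves 4.734e+08 for the refrigeration condenser, i.e. 86.75 dB(A).
Required insertion loss = 88 − 86.75 = 1.25 dB.

1.2 dB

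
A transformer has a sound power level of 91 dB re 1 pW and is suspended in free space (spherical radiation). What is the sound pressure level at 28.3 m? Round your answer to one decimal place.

51.0 dB

L_p = L_w − 10·log₁₀(4π·r²) with r = 28.3 m.
4π·r² = 1.006e+04 m², 10·log₁₀ of that is 40.028 dB.
L_p = 91 − 40.028 = 50.97 dB.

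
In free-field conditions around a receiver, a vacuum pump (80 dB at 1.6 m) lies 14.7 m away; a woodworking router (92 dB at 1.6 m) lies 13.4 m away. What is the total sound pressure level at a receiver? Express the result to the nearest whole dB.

74 dB

Apply inverse-square spreading to bring every level to the receiver, then sum 10^(L/10).
vacuum pump: 80 − 20·log₁₀(14.7/1.6) = 80 − 19.26 = 60.74 dB.
woodworking router: 92 − 20·log₁₀(13.4/1.6) = 92 − 18.46 = 73.54 dB.
Σ 10^(L/10) = 2.378e+07 → L_total = 10·log₁₀(2.378e+07) = 73.76 dB.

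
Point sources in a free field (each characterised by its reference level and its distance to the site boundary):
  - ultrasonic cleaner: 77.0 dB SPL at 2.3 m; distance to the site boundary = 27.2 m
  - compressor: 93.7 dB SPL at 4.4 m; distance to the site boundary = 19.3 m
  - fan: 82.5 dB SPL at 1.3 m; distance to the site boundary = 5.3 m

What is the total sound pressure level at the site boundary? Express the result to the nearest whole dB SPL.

81 dB SPL

Apply inverse-square spreading to bring every level to the receiver, then sum 10^(L/10).
ultrasonic cleaner: 77.0 − 20·log₁₀(27.2/2.3) = 77.0 − 21.46 = 55.54 dB SPL.
compressor: 93.7 − 20·log₁₀(19.3/4.4) = 93.7 − 12.84 = 80.86 dB SPL.
fan: 82.5 − 20·log₁₀(5.3/1.3) = 82.5 − 12.21 = 70.29 dB SPL.
Σ 10^(L/10) = 1.329e+08 → L_total = 10·log₁₀(1.329e+08) = 81.24 dB SPL.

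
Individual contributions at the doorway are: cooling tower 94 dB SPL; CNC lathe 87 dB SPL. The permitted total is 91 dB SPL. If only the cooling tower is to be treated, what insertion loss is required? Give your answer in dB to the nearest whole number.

5 dB

Fixed contribution from the other source: Σ 10^(L/10) = 10^(87/10) = 5.012e+08 (87.00 dB SPL).
The limit corresponds to 10^(91/10) = 1.259e+09; subtracting the fixed part leaves 7.577e+08 for the cooling tower, i.e. 88.80 dB SPL.
So the cooling tower must be reduced from 94 to 88.80 dB SPL: IL = 5.20 dB.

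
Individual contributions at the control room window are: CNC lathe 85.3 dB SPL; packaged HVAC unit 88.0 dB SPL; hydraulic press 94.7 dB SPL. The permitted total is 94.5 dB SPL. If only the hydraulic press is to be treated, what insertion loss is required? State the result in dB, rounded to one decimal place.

2.0 dB

Everything except the hydraulic press sums to 10^(85.3/10) + 10^(88.0/10) = 9.698e+08 in linear terms, 89.87 dB SPL.
The limit corresponds to 10^(94.5/10) = 2.818e+09; subtracting the fixed part leaves 1.849e+09 for the hydraulic press, i.e. 92.67 dB SPL.
Required insertion loss = 94.7 − 92.67 = 2.03 dB.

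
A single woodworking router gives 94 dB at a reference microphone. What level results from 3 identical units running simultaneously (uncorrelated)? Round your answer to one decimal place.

98.8 dB

With 3 equal, uncorrelated contributions the intensity is 3× that of one unit, giving a rise of 10·log₁₀ 3.
L_total = 94 + 10·log₁₀(3) = 94 + 4.771 = 98.77 dB.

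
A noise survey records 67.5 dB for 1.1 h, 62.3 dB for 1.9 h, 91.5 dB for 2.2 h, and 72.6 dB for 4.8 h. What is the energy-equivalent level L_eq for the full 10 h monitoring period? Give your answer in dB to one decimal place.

85.1 dB

Weight each interval's intensity by its duration and average over T = 10 h:
Σ tᵢ·10^(Lᵢ/10) = 1.1·10^(67.5/10) + 1.9·10^(62.3/10) + 2.2·10^(91.5/10) + 4.8·10^(72.6/10) = 3.204e+09.
L_eq = 10·log₁₀(3.204e+09/10) = 85.06 dB.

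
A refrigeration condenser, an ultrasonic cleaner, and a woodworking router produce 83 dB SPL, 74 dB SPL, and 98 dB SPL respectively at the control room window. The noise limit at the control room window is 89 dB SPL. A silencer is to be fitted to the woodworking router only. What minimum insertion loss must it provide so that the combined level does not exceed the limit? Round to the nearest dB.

Fixed contribution from the other sources: Σ 10^(L/10) = 10^(83/10) + 10^(74/10) = 2.246e+08 (83.51 dB SPL).
The limit corresponds to 10^(89/10) = 7.943e+08; subtracting the fixed part leaves 5.697e+08 for the woodworking router, i.e. 87.56 dB SPL.
Required insertion loss = 98 − 87.56 = 10.44 dB.

10 dB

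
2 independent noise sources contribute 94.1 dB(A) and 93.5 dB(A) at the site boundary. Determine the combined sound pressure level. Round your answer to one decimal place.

For uncorrelated sources the intensities add, so convert each level to linear form, sum, and take 10·log₁₀ of the total.
Σ 10^(L/10) = 10^(94.1/10) + 10^(93.5/10) = 4.809e+09.
L_total = 10·log₁₀(4.809e+09) = 96.82 dB(A).

96.8 dB(A)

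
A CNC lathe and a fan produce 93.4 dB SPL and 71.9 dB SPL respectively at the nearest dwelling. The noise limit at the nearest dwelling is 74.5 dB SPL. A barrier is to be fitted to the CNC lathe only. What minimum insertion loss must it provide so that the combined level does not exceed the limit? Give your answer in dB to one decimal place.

Fixed contribution from the other source: Σ 10^(L/10) = 10^(71.9/10) = 1.549e+07 (71.90 dB SPL).
The limit corresponds to 10^(74.5/10) = 2.818e+07; subtracting the fixed part leaves 1.270e+07 for the CNC lathe, i.e. 71.04 dB SPL.
So the CNC lathe must be reduced from 93.4 to 71.04 dB SPL: IL = 22.36 dB.

22.4 dB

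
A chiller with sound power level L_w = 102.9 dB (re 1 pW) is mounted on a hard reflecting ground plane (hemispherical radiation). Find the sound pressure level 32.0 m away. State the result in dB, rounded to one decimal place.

64.8 dB

L_p = L_w − 10·log₁₀(2π·r²) with r = 32.0 m.
2π·r² = 6434 m², 10·log₁₀ of that is 38.085 dB.
L_p = 102.9 − 38.085 = 64.82 dB.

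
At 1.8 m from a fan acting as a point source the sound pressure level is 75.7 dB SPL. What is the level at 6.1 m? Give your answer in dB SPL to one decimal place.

65.1 dB SPL

Spherical spreading from a point source gives a 20·log₁₀(r₂/r₁) drop.
L₂ = 75.7 − 20·log₁₀(6.1/1.8) = 75.7 − 10.601 = 65.10 dB SPL.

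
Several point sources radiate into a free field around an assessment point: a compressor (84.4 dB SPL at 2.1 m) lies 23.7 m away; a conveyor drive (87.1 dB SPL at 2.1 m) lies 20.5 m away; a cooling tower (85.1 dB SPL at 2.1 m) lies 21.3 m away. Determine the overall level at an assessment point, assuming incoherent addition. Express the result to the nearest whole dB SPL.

70 dB SPL

Apply inverse-square spreading to bring every level to the receiver, then sum 10^(L/10).
compressor: 84.4 − 20·log₁₀(23.7/2.1) = 84.4 − 21.05 = 63.35 dB SPL.
conveyor drive: 87.1 − 20·log₁₀(20.5/2.1) = 87.1 − 19.79 = 67.31 dB SPL.
cooling tower: 85.1 − 20·log₁₀(21.3/2.1) = 85.1 − 20.12 = 64.98 dB SPL.
Σ 10^(L/10) = 1.069e+07 → L_total = 10·log₁₀(1.069e+07) = 70.29 dB SPL.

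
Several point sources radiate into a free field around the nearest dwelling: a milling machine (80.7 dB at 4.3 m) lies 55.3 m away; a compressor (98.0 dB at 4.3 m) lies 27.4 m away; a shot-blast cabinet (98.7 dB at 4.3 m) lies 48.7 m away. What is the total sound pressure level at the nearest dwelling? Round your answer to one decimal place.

First find each source's level at the receiver (point-source: −20·log₁₀(r/r_ref)), then combine on an intensity basis.
milling machine: 80.7 − 20·log₁₀(55.3/4.3) = 80.7 − 22.19 = 58.51 dB.
compressor: 98.0 − 20·log₁₀(27.4/4.3) = 98.0 − 16.09 = 81.91 dB.
shot-blast cabinet: 98.7 − 20·log₁₀(48.7/4.3) = 98.7 − 21.08 = 77.62 dB.
Σ 10^(L/10) = 2.139e+08 → L_total = 10·log₁₀(2.139e+08) = 83.30 dB.

83.3 dB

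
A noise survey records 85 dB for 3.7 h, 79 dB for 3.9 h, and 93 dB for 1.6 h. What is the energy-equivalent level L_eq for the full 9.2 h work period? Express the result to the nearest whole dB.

87 dB

L_eq = 10·log₁₀[(1/T)·Σ tᵢ·10^(Lᵢ/10)] with T = 9.2 h.
Σ tᵢ·10^(Lᵢ/10) = 3.7·10^(85/10) + 3.9·10^(79/10) + 1.6·10^(93/10) = 4.672e+09.
L_eq = 10·log₁₀(4.672e+09/9.2) = 87.06 dB.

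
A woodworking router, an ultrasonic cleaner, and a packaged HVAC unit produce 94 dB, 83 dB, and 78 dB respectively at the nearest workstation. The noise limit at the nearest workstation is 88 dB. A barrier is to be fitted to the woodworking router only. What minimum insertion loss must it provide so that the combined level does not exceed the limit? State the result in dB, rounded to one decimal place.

Fixed contribution from the other sources: Σ 10^(L/10) = 10^(83/10) + 10^(78/10) = 2.626e+08 (84.19 dB).
To meet 88 dB overall, the treated woodworking router may contribute at most 10^(88/10) − 2.626e+08 = 3.683e+08, i.e. 85.66 dB.
So the woodworking router must be reduced from 94 to 85.66 dB: IL = 8.34 dB.

8.3 dB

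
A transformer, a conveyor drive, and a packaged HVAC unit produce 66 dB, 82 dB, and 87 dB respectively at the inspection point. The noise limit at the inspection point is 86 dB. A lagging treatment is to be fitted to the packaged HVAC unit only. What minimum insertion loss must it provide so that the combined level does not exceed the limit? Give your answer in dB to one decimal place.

The untreated sources together contribute 10^(66/10) + 10^(82/10) = 1.625e+08, i.e. 82.11 dB.
The limit corresponds to 10^(86/10) = 3.981e+08; subtracting the fixed part leaves 2.356e+08 for the packaged HVAC unit, i.e. 83.72 dB.
So the packaged HVAC unit must be reduced from 87 to 83.72 dB: IL = 3.28 dB.

3.3 dB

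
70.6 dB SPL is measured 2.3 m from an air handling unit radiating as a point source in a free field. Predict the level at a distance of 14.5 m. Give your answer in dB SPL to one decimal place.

54.6 dB SPL

For a point source, L₂ = L₁ − 20·log₁₀(r₂/r₁).
L₂ = 70.6 − 20·log₁₀(14.5/2.3) = 70.6 − 15.993 = 54.61 dB SPL.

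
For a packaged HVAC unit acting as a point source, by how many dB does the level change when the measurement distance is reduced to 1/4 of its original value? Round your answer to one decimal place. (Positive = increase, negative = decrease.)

+12.0 dB

With spherical spreading the level changes by −20·log₁₀(r₂/r₁).
ΔL = −20·log₁₀(0.25) = +12.04 dB.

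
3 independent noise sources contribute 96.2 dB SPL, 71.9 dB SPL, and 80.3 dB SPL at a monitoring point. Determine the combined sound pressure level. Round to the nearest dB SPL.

96 dB SPL

For uncorrelated sources the intensities add, so convert each level to linear form, sum, and take 10·log₁₀ of the total.
Σ 10^(L/10) = 10^(96.2/10) + 10^(71.9/10) + 10^(80.3/10) = 4.291e+09.
L_total = 10·log₁₀(4.291e+09) = 96.33 dB SPL.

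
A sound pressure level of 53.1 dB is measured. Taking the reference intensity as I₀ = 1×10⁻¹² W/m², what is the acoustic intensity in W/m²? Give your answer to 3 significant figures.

I = I₀·10^(L/10) = 10⁻¹² × 10^(53.1/10) = 10^(-6.690).

2.04e-07 W/m²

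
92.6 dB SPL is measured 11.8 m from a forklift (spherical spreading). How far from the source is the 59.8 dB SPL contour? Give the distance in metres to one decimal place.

515.1 m

For a point source L₁ − L₂ = 20·log₁₀(r₂/r₁), so r₂ = r₁·10^((L₁−L₂)/20).
r₂ = 11.8·10^((92.6−59.8)/20) = 11.8·10^(32.8/20) = 515.09 m.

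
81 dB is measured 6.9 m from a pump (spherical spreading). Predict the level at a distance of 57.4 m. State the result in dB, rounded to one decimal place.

62.6 dB

Spherical spreading from a point source gives a 20·log₁₀(r₂/r₁) drop.
L₂ = 81 − 20·log₁₀(57.4/6.9) = 81 − 18.401 = 62.60 dB.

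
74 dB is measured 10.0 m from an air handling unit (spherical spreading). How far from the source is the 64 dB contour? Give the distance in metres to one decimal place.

31.6 m

The 10.0 dB drop corresponds to a distance ratio of 10^(10.0/20) for a point source.
r₂ = 10.0·10^((74−64)/20) = 10.0·10^(10.0/20) = 31.62 m.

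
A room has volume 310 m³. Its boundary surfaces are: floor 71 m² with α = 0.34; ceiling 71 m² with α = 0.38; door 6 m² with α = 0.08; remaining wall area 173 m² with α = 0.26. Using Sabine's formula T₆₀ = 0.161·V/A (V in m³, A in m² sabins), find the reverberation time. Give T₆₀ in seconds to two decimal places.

0.52 s

A = Σ Sᵢαᵢ = 71·0.34 + 71·0.38 + 6·0.08 + 173·0.26 = 96.58 m².
T₆₀ = 0.161 × 310 / 96.58 = 0.517 s.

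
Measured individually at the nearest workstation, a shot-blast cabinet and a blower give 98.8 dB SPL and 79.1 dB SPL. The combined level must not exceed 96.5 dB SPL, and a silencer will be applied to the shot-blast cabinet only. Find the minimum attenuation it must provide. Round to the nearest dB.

2 dB

Fixed contribution from the other source: Σ 10^(L/10) = 10^(79.1/10) = 8.128e+07 (79.10 dB SPL).
The limit corresponds to 10^(96.5/10) = 4.467e+09; subtracting the fixed part leaves 4.386e+09 for the shot-blast cabinet, i.e. 96.42 dB SPL.
Required insertion loss = 98.8 − 96.42 = 2.38 dB.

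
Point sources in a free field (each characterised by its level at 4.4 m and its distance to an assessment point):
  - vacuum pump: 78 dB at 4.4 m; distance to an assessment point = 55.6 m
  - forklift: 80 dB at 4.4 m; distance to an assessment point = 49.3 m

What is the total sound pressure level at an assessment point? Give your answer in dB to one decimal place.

Propagate each source to the receiver with L = L_ref − 20·log₁₀(r/r_ref), then add intensities.
vacuum pump: 78 − 20·log₁₀(55.6/4.4) = 78 − 22.03 = 55.97 dB.
forklift: 80 − 20·log₁₀(49.3/4.4) = 80 − 20.99 = 59.01 dB.
Σ 10^(L/10) = 1.192e+06 → L_total = 10·log₁₀(1.192e+06) = 60.76 dB.

60.8 dB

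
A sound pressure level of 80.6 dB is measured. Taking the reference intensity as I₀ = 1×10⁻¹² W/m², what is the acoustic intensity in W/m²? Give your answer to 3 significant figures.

L = 10·log₁₀(I/I₀) ⇒ I = I₀·10^(L/10) = 10⁻¹² × 10^8.06.

0.000115 W/m²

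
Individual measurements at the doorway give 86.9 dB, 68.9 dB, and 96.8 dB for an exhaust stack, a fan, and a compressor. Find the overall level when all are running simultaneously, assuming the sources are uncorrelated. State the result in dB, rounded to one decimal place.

97.2 dB

Incoherent sources combine by intensity addition: L_total = 10·log₁₀(Σ 10^(L_i/10)).
Σ 10^(L/10) = 10^(86.9/10) + 10^(68.9/10) + 10^(96.8/10) = 5.284e+09.
L_total = 10·log₁₀(5.284e+09) = 97.23 dB.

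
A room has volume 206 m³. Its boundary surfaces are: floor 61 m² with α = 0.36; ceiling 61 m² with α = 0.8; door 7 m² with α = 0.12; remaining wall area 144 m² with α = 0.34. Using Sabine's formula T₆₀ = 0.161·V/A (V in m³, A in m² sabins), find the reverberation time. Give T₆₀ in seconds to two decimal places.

Summing Sᵢαᵢ: 61·0.36 + 61·0.8 + 7·0.12 + 144·0.34 = 120.56 m².
T₆₀ = 0.161·V/A = 0.161·206/120.56 = 0.275 s.

0.28 s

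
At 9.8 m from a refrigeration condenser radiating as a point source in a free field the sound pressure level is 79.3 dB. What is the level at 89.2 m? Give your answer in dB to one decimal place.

Spherical spreading from a point source gives a 20·log₁₀(r₂/r₁) drop.
L₂ = 79.3 − 20·log₁₀(89.2/9.8) = 79.3 − 19.183 = 60.12 dB.

60.1 dB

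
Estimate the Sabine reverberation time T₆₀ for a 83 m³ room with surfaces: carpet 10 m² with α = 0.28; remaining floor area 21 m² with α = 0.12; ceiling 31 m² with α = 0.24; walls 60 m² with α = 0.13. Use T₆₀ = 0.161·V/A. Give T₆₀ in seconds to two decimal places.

0.65 s

Summing Sᵢαᵢ: 10·0.28 + 21·0.12 + 31·0.24 + 60·0.13 = 20.56 m².
T₆₀ = 0.161 × 83 / 20.56 = 0.650 s.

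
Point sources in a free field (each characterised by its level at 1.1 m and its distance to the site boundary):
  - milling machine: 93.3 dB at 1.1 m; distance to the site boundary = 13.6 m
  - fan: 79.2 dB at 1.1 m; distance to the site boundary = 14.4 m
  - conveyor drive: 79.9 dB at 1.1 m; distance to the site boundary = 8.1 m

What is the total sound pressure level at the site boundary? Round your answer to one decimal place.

72.1 dB

Apply inverse-square spreading to bring every level to the receiver, then sum 10^(L/10).
milling machine: 93.3 − 20·log₁₀(13.6/1.1) = 93.3 − 21.84 = 71.46 dB.
fan: 79.2 − 20·log₁₀(14.4/1.1) = 79.2 − 22.34 = 56.86 dB.
conveyor drive: 79.9 − 20·log₁₀(8.1/1.1) = 79.9 − 17.34 = 62.56 dB.
Σ 10^(L/10) = 1.627e+07 → L_total = 10·log₁₀(1.627e+07) = 72.11 dB.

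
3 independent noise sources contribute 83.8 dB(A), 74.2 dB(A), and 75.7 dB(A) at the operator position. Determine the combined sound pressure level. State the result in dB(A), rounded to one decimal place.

84.8 dB(A)

Incoherent sources combine by intensity addition: L_total = 10·log₁₀(Σ 10^(L_i/10)).
Σ 10^(L/10) = 10^(83.8/10) + 10^(74.2/10) + 10^(75.7/10) = 3.033e+08.
L_total = 10·log₁₀(3.033e+08) = 84.82 dB(A).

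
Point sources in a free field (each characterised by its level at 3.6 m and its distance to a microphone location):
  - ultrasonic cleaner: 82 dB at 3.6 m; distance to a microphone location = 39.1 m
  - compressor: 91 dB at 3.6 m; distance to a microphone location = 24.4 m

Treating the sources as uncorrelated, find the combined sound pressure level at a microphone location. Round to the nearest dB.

75 dB

Propagate each source to the receiver with L = L_ref − 20·log₁₀(r/r_ref), then add intensities.
ultrasonic cleaner: 82 − 20·log₁₀(39.1/3.6) = 82 − 20.72 = 61.28 dB.
compressor: 91 − 20·log₁₀(24.4/3.6) = 91 − 16.62 = 74.38 dB.
Σ 10^(L/10) = 2.875e+07 → L_total = 10·log₁₀(2.875e+07) = 74.59 dB.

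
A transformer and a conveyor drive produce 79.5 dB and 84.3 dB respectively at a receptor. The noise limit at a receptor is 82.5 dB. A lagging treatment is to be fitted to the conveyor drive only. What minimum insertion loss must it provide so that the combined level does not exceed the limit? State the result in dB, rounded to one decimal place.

Fixed contribution from the other source: Σ 10^(L/10) = 10^(79.5/10) = 8.913e+07 (79.50 dB).
To meet 82.5 dB overall, the treated conveyor drive may contribute at most 10^(82.5/10) − 8.913e+07 = 8.870e+07, i.e. 79.48 dB.
So the conveyor drive must be reduced from 84.3 to 79.48 dB: IL = 4.82 dB.

4.8 dB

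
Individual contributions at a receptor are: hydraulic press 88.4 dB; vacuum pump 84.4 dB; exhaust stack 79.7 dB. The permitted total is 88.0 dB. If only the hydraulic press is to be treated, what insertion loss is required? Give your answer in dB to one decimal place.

4.2 dB

The untreated sources together contribute 10^(84.4/10) + 10^(79.7/10) = 3.687e+08, i.e. 85.67 dB.
The limit corresponds to 10^(88.0/10) = 6.310e+08; subtracting the fixed part leaves 2.622e+08 for the hydraulic press, i.e. 84.19 dB.
Required insertion loss = 88.4 − 84.19 = 4.21 dB.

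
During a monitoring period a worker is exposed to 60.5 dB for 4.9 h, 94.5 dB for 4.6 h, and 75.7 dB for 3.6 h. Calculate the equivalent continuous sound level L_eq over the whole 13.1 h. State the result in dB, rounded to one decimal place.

90.0 dB

L_eq = 10·log₁₀[(1/T)·Σ tᵢ·10^(Lᵢ/10)] with T = 13.1 h.
Σ tᵢ·10^(Lᵢ/10) = 4.9·10^(60.5/10) + 4.6·10^(94.5/10) + 3.6·10^(75.7/10) = 1.310e+10.
L_eq = 10·log₁₀(1.310e+10/13.1) = 90.00 dB.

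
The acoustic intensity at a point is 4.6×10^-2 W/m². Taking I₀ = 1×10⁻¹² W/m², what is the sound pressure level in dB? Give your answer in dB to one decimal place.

L = 10·log₁₀(I/I₀) = 10·log₁₀(4.6×10^-2/10⁻¹²) = 10·log₁₀(4.6×10^10).
L = 10·(0.6628 + 10) = 106.63 dB.

106.6 dB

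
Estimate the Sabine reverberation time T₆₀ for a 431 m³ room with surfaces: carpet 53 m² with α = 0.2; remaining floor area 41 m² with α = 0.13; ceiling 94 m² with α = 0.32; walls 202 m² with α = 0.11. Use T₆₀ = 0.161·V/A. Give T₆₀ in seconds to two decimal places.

Total absorption A = 53·0.2 + 41·0.13 + 94·0.32 + 202·0.11 = 68.23 m² sabins.
T₆₀ = 0.161 × 431 / 68.23 = 1.017 s.

1.02 s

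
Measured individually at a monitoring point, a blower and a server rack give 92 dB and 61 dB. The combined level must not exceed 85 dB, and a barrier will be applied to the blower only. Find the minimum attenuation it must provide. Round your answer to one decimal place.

The untreated sources together contribute 10^(61/10) = 1.259e+06, i.e. 61.00 dB.
To meet 85 dB overall, the treated blower may contribute at most 10^(85/10) − 1.259e+06 = 3.150e+08, i.e. 84.98 dB.
So the blower must be reduced from 92 to 84.98 dB: IL = 7.02 dB.

7.0 dB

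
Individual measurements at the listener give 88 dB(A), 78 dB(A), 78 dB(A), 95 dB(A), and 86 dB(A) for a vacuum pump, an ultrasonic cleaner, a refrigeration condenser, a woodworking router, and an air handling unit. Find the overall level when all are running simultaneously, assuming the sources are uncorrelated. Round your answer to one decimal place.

96.4 dB(A)

For uncorrelated sources the intensities add, so convert each level to linear form, sum, and take 10·log₁₀ of the total.
Σ 10^(L/10) = 10^(88/10) + 10^(78/10) + 10^(78/10) + 10^(95/10) + 10^(86/10) = 4.318e+09.
L_total = 10·log₁₀(4.318e+09) = 96.35 dB(A).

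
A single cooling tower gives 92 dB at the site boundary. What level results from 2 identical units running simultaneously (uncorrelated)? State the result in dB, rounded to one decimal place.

With 2 equal, uncorrelated contributions the intensity is 2× that of one unit, giving a rise of 10·log₁₀ 2.
L_total = 92 + 10·log₁₀(2) = 92 + 3.010 = 95.01 dB.

95.0 dB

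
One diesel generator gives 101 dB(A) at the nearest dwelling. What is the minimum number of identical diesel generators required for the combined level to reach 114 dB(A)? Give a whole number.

The shortfall is 114 − 101 = 13.0 dB, and N units add 10·log₁₀ N, so need 10·log₁₀ N ≥ 13.0.
N ≥ 10^(13.0/10) = 19.953, so N = 20.

20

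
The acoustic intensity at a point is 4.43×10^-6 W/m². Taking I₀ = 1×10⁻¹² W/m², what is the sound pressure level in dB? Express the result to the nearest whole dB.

66 dB

I/I₀ = 4.43×10^-6/10⁻¹² = 4.43×10^6, and L = 10·log₁₀(I/I₀).
L = 10·(0.6464 + 6) = 66.46 dB.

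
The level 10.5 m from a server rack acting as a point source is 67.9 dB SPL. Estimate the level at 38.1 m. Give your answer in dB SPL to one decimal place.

Point-source attenuation: ΔL = 20·log₁₀(r₂/r₁) = 20·log₁₀(38.1/10.5) = 11.195 dB.
L₂ = 67.9 − 20·log₁₀(38.1/10.5) = 67.9 − 11.195 = 56.71 dB SPL.

56.7 dB SPL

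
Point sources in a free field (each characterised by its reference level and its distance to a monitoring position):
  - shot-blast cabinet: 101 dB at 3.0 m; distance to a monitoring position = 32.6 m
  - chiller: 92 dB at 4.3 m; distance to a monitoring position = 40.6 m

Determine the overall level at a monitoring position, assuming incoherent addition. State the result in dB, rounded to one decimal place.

First find each source's level at the receiver (point-source: −20·log₁₀(r/r_ref)), then combine on an intensity basis.
shot-blast cabinet: 101 − 20·log₁₀(32.6/3.0) = 101 − 20.72 = 80.28 dB.
chiller: 92 − 20·log₁₀(40.6/4.3) = 92 − 19.50 = 72.50 dB.
Σ 10^(L/10) = 1.244e+08 → L_total = 10·log₁₀(1.244e+08) = 80.95 dB.

80.9 dB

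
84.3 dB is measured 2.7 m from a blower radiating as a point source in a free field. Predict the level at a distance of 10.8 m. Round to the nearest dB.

72 dB

Point-source attenuation: ΔL = 20·log₁₀(r₂/r₁) = 20·log₁₀(10.8/2.7) = 12.041 dB.
L₂ = 84.3 − 20·log₁₀(10.8/2.7) = 84.3 − 12.041 = 72.26 dB.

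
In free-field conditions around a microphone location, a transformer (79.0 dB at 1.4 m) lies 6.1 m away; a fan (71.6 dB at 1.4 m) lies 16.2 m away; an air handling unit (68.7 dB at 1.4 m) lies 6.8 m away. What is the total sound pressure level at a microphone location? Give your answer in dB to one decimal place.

66.6 dB

Apply inverse-square spreading to bring every level to the receiver, then sum 10^(L/10).
transformer: 79.0 − 20·log₁₀(6.1/1.4) = 79.0 − 12.78 = 66.22 dB.
fan: 71.6 − 20·log₁₀(16.2/1.4) = 71.6 − 21.27 = 50.33 dB.
air handling unit: 68.7 − 20·log₁₀(6.8/1.4) = 68.7 − 13.73 = 54.97 dB.
Σ 10^(L/10) = 4.606e+06 → L_total = 10·log₁₀(4.606e+06) = 66.63 dB.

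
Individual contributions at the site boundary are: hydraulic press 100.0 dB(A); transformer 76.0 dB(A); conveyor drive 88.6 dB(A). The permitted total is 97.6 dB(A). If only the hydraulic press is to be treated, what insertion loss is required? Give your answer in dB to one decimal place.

3.0 dB

Fixed contribution from the other sources: Σ 10^(L/10) = 10^(76.0/10) + 10^(88.6/10) = 7.642e+08 (88.83 dB(A)).
To meet 97.6 dB(A) overall, the treated hydraulic press may contribute at most 10^(97.6/10) − 7.642e+08 = 4.990e+09, i.e. 96.98 dB(A).
So the hydraulic press must be reduced from 100.0 to 96.98 dB(A): IL = 3.02 dB.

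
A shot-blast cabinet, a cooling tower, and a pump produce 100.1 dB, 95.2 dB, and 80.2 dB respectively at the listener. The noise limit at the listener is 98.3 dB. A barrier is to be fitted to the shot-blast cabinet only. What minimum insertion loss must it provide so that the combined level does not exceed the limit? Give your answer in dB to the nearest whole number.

5 dB

Everything except the shot-blast cabinet sums to 10^(95.2/10) + 10^(80.2/10) = 3.416e+09 in linear terms, 95.34 dB.
To meet 98.3 dB overall, the treated shot-blast cabinet may contribute at most 10^(98.3/10) − 3.416e+09 = 3.345e+09, i.e. 95.24 dB.
Required insertion loss = 100.1 − 95.24 = 4.86 dB.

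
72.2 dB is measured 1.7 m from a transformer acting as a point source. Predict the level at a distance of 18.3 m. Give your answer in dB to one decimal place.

51.6 dB

Point-source attenuation: ΔL = 20·log₁₀(r₂/r₁) = 20·log₁₀(18.3/1.7) = 20.640 dB.
L₂ = 72.2 − 20·log₁₀(18.3/1.7) = 72.2 − 20.640 = 51.56 dB.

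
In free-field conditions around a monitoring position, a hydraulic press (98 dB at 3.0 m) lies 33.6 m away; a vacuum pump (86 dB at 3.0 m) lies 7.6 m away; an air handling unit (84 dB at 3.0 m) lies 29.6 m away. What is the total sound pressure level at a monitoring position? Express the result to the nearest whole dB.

Propagate each source to the receiver with L = L_ref − 20·log₁₀(r/r_ref), then add intensities.
hydraulic press: 98 − 20·log₁₀(33.6/3.0) = 98 − 20.98 = 77.02 dB.
vacuum pump: 86 − 20·log₁₀(7.6/3.0) = 86 − 8.07 = 77.93 dB.
air handling unit: 84 − 20·log₁₀(29.6/3.0) = 84 − 19.88 = 64.12 dB.
Σ 10^(L/10) = 1.149e+08 → L_total = 10·log₁₀(1.149e+08) = 80.60 dB.

81 dB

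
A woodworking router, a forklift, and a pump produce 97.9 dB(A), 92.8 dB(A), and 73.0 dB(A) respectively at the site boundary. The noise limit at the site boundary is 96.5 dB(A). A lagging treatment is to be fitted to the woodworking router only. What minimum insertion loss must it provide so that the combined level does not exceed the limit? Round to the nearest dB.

4 dB

Everything except the woodworking router sums to 10^(92.8/10) + 10^(73.0/10) = 1.925e+09 in linear terms, 92.85 dB(A).
The limit corresponds to 10^(96.5/10) = 4.467e+09; subtracting the fixed part leaves 2.541e+09 for the woodworking router, i.e. 94.05 dB(A).
Required insertion loss = 97.9 − 94.05 = 3.85 dB.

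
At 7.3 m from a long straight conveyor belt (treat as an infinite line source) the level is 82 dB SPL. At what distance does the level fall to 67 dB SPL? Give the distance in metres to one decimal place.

For a line source L₁ − L₂ = 10·log₁₀(r₂/r₁), so r₂ = r₁·10^((L₁−L₂)/10).
r₂ = 7.3·10^((82−67)/10) = 7.3·10^(15.0/10) = 230.85 m.

230.8 m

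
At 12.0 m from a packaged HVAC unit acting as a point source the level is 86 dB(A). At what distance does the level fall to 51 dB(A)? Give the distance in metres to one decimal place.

674.8 m

For a point source L₁ − L₂ = 20·log₁₀(r₂/r₁), so r₂ = r₁·10^((L₁−L₂)/20).
r₂ = 12.0·10^((86−51)/20) = 12.0·10^(35.0/20) = 674.81 m.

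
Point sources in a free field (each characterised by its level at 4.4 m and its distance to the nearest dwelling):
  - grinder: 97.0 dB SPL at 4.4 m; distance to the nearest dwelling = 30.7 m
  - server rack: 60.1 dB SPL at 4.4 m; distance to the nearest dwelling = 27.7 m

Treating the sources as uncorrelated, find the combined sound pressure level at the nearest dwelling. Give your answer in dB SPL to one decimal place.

80.1 dB SPL

Apply inverse-square spreading to bring every level to the receiver, then sum 10^(L/10).
grinder: 97.0 − 20·log₁₀(30.7/4.4) = 97.0 − 16.87 = 80.13 dB SPL.
server rack: 60.1 − 20·log₁₀(27.7/4.4) = 60.1 − 15.98 = 44.12 dB SPL.
Σ 10^(L/10) = 1.030e+08 → L_total = 10·log₁₀(1.030e+08) = 80.13 dB SPL.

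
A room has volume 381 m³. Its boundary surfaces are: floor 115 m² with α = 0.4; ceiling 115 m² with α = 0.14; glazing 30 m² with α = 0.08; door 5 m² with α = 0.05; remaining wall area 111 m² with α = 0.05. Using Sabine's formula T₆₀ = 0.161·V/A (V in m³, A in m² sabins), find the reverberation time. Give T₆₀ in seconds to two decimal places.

A = Σ Sᵢαᵢ = 115·0.4 + 115·0.14 + 30·0.08 + 5·0.05 + 111·0.05 = 70.30 m².
T₆₀ = 0.161·V/A = 0.161·381/70.30 = 0.873 s.

0.87 s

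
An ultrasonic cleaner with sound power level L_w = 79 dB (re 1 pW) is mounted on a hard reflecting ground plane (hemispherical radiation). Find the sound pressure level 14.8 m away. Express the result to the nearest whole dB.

48 dB

The power spreads over a hemisphere of area 2π·r², so L_p = L_w − 10·log₁₀(2π·r²).
2π·r² = 1376 m², 10·log₁₀ of that is 31.387 dB.
L_p = 79 − 31.387 = 47.61 dB.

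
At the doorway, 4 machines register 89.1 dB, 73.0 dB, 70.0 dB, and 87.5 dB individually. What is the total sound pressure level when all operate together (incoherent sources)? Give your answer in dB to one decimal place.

91.5 dB

For uncorrelated sources the intensities add, so convert each level to linear form, sum, and take 10·log₁₀ of the total.
Σ 10^(L/10) = 10^(89.1/10) + 10^(73.0/10) + 10^(70.0/10) + 10^(87.5/10) = 1.405e+09.
L_total = 10·log₁₀(1.405e+09) = 91.48 dB.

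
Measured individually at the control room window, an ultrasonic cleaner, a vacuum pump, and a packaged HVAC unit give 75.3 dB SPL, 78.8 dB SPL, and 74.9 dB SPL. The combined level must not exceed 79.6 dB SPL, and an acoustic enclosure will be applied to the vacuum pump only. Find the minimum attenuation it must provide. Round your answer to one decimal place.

Fixed contribution from the other sources: Σ 10^(L/10) = 10^(75.3/10) + 10^(74.9/10) = 6.479e+07 (78.11 dB SPL).
To meet 79.6 dB SPL overall, the treated vacuum pump may contribute at most 10^(79.6/10) − 6.479e+07 = 2.641e+07, i.e. 74.22 dB SPL.
Required insertion loss = 78.8 − 74.22 = 4.58 dB.

4.6 dB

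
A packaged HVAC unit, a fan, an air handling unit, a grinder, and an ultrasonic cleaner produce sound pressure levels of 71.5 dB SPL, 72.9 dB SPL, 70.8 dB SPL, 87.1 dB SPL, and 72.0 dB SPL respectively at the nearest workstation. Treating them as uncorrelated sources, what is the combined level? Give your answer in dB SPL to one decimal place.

For uncorrelated sources the intensities add, so convert each level to linear form, sum, and take 10·log₁₀ of the total.
Σ 10^(L/10) = 10^(71.5/10) + 10^(72.9/10) + 10^(70.8/10) + 10^(87.1/10) + 10^(72.0/10) = 5.744e+08.
L_total = 10·log₁₀(5.744e+08) = 87.59 dB SPL.

87.6 dB SPL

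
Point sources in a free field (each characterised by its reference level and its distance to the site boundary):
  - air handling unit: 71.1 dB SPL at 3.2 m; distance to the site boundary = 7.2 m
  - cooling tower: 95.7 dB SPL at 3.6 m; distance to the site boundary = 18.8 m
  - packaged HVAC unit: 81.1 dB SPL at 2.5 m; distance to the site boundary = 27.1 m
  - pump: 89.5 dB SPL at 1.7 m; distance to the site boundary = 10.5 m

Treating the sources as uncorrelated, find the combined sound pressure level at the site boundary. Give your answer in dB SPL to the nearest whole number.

82 dB SPL

Propagate each source to the receiver with L = L_ref − 20·log₁₀(r/r_ref), then add intensities.
air handling unit: 71.1 − 20·log₁₀(7.2/3.2) = 71.1 − 7.04 = 64.06 dB SPL.
cooling tower: 95.7 − 20·log₁₀(18.8/3.6) = 95.7 − 14.36 = 81.34 dB SPL.
packaged HVAC unit: 81.1 − 20·log₁₀(27.1/2.5) = 81.1 − 20.70 = 60.40 dB SPL.
pump: 89.5 − 20·log₁₀(10.5/1.7) = 89.5 − 15.81 = 73.69 dB SPL.
Σ 10^(L/10) = 1.632e+08 → L_total = 10·log₁₀(1.632e+08) = 82.13 dB SPL.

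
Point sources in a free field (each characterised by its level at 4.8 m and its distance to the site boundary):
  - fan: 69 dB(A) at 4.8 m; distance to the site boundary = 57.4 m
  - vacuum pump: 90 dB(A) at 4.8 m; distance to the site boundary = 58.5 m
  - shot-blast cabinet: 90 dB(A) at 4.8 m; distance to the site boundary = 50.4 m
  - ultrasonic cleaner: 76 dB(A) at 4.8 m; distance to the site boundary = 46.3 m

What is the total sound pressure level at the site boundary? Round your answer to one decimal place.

72.1 dB(A)

Apply inverse-square spreading to bring every level to the receiver, then sum 10^(L/10).
fan: 69 − 20·log₁₀(57.4/4.8) = 69 − 21.55 = 47.45 dB(A).
vacuum pump: 90 − 20·log₁₀(58.5/4.8) = 90 − 21.72 = 68.28 dB(A).
shot-blast cabinet: 90 − 20·log₁₀(50.4/4.8) = 90 − 20.42 = 69.58 dB(A).
ultrasonic cleaner: 76 − 20·log₁₀(46.3/4.8) = 76 − 19.69 = 56.31 dB(A).
Σ 10^(L/10) = 1.629e+07 → L_total = 10·log₁₀(1.629e+07) = 72.12 dB(A).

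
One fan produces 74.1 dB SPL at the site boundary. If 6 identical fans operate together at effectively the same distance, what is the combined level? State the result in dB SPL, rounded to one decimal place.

81.9 dB SPL

N identical incoherent sources raise the level by 10·log₁₀ N.
L_total = 74.1 + 10·log₁₀(6) = 74.1 + 7.782 = 81.88 dB SPL.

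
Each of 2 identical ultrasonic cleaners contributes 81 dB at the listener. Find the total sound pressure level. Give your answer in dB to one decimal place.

N identical incoherent sources raise the level by 10·log₁₀ N.
L_total = 81 + 10·log₁₀(2) = 81 + 3.010 = 84.01 dB.

84.0 dB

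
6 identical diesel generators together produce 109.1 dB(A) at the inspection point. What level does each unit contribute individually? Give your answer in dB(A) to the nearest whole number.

101 dB(A)

Dividing the total intensity by 6 lowers the level by 10·log₁₀ 6 = 7.782 dB: L₁ = 109.1 − 7.782.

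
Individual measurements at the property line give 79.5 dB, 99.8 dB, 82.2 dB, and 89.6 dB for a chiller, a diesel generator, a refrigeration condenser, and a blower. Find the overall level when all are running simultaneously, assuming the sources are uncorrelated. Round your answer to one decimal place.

100.3 dB

For uncorrelated sources the intensities add, so convert each level to linear form, sum, and take 10·log₁₀ of the total.
Σ 10^(L/10) = 10^(79.5/10) + 10^(99.8/10) + 10^(82.2/10) + 10^(89.6/10) = 1.072e+10.
L_total = 10·log₁₀(1.072e+10) = 100.30 dB.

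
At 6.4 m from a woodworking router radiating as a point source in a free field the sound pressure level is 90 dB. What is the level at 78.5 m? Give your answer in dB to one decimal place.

For a point source, L₂ = L₁ − 20·log₁₀(r₂/r₁).
L₂ = 90 − 20·log₁₀(78.5/6.4) = 90 − 21.774 = 68.23 dB.

68.2 dB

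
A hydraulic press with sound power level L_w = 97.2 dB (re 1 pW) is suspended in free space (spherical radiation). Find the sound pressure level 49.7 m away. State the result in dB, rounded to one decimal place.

The power spreads over a sphere of area 4π·r², so L_p = L_w − 10·log₁₀(4π·r²).
4π·r² = 3.104e+04 m², 10·log₁₀ of that is 44.919 dB.
L_p = 97.2 − 44.919 = 52.28 dB.

52.3 dB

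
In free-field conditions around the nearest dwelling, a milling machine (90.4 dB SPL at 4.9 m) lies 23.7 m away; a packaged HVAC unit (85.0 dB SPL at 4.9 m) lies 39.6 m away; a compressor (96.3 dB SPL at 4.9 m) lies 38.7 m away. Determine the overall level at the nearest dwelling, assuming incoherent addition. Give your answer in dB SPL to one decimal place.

80.8 dB SPL

Apply inverse-square spreading to bring every level to the receiver, then sum 10^(L/10).
milling machine: 90.4 − 20·log₁₀(23.7/4.9) = 90.4 − 13.69 = 76.71 dB SPL.
packaged HVAC unit: 85.0 − 20·log₁₀(39.6/4.9) = 85.0 − 18.15 = 66.85 dB SPL.
compressor: 96.3 − 20·log₁₀(38.7/4.9) = 96.3 − 17.95 = 78.35 dB SPL.
Σ 10^(L/10) = 1.201e+08 → L_total = 10·log₁₀(1.201e+08) = 80.80 dB SPL.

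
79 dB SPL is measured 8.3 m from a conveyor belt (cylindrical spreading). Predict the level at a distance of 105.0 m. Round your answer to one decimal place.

Line-source attenuation: ΔL = 10·log₁₀(r₂/r₁) = 10·log₁₀(105.0/8.3) = 11.021 dB.
L₂ = 79 − 10·log₁₀(105.0/8.3) = 79 − 11.021 = 67.98 dB SPL.

68.0 dB SPL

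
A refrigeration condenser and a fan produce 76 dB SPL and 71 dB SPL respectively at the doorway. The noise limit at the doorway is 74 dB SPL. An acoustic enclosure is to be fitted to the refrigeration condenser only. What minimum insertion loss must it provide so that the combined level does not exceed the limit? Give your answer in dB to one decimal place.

The untreated sources together contribute 10^(71/10) = 1.259e+07, i.e. 71.00 dB SPL.
The limit corresponds to 10^(74/10) = 2.512e+07; subtracting the fixed part leaves 1.253e+07 for the refrigeration condenser, i.e. 70.98 dB SPL.
So the refrigeration condenser must be reduced from 76 to 70.98 dB SPL: IL = 5.02 dB.

5.0 dB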